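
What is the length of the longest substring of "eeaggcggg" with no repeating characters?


Input: "eeaggcggg"
Sliding window (track last position of each char):
  Position 0 ('e'): window [0,0] length 1 -- new best
  Position 1 ('e'): repeat (last at 0), move window start to 1
  Position 1 ('e'): window [1,1] length 1
  Position 2 ('a'): window [1,2] length 2 -- new best
  Position 3 ('g'): window [1,3] length 3 -- new best
  Position 4 ('g'): repeat (last at 3), move window start to 4
  Position 4 ('g'): window [4,4] length 1
  Position 5 ('c'): window [4,5] length 2
  Position 6 ('g'): repeat (last at 4), move window start to 5
  Position 6 ('g'): window [5,6] length 2
  Position 7 ('g'): repeat (last at 6), move window start to 7
  Position 7 ('g'): window [7,7] length 1
  Position 8 ('g'): repeat (last at 7), move window start to 8
  Position 8 ('g'): window [8,8] length 1
Longest substring with no repeats: "eag" with length 3

3


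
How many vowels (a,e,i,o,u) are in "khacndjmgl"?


Input: khacndjmgl
Checking each character:
  'k' at position 0: consonant
  'h' at position 1: consonant
  'a' at position 2: vowel (running total: 1)
  'c' at position 3: consonant
  'n' at position 4: consonant
  'd' at position 5: consonant
  'j' at position 6: consonant
  'm' at position 7: consonant
  'g' at position 8: consonant
  'l' at position 9: consonant
Total vowels: 1

1


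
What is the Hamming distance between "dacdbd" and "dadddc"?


Comparing "dacdbd" and "dadddc" position by position:
  Position 0: 'd' vs 'd' => same
  Position 1: 'a' vs 'a' => same
  Position 2: 'c' vs 'd' => differ
  Position 3: 'd' vs 'd' => same
  Position 4: 'b' vs 'd' => differ
  Position 5: 'd' vs 'c' => differ
Total differences (Hamming distance): 3

3


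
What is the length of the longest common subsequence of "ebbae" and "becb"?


LCS of "ebbae" and "becb"
DP table:
           b    e    c    b
      0    0    0    0    0
  e   0    0    1    1    1
  b   0    1    1    1    2
  b   0    1    1    1    2
  a   0    1    1    1    2
  e   0    1    2    2    2
LCS length = dp[5][4] = 2

2


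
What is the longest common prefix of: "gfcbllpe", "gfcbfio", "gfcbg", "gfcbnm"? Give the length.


Words: gfcbllpe, gfcbfio, gfcbg, gfcbnm
  Position 0: all 'g' => match
  Position 1: all 'f' => match
  Position 2: all 'c' => match
  Position 3: all 'b' => match
  Position 4: ('l', 'f', 'g', 'n') => mismatch, stop
LCP = "gfcb" (length 4)

4


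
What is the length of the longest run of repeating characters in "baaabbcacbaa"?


Input: "baaabbcacbaa"
Scanning for longest run:
  Position 1 ('a'): new char, reset run to 1
  Position 2 ('a'): continues run of 'a', length=2
  Position 3 ('a'): continues run of 'a', length=3
  Position 4 ('b'): new char, reset run to 1
  Position 5 ('b'): continues run of 'b', length=2
  Position 6 ('c'): new char, reset run to 1
  Position 7 ('a'): new char, reset run to 1
  Position 8 ('c'): new char, reset run to 1
  Position 9 ('b'): new char, reset run to 1
  Position 10 ('a'): new char, reset run to 1
  Position 11 ('a'): continues run of 'a', length=2
Longest run: 'a' with length 3

3


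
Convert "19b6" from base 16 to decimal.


Input: "19b6" in base 16
Positional expansion:
  Digit '1' (value 1) x 16^3 = 4096
  Digit '9' (value 9) x 16^2 = 2304
  Digit 'b' (value 11) x 16^1 = 176
  Digit '6' (value 6) x 16^0 = 6
Sum = 6582

6582


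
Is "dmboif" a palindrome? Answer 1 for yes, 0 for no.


Input: dmboif
Reversed: fiobmd
  Compare pos 0 ('d') with pos 5 ('f'): MISMATCH
  Compare pos 1 ('m') with pos 4 ('i'): MISMATCH
  Compare pos 2 ('b') with pos 3 ('o'): MISMATCH
Result: not a palindrome

0


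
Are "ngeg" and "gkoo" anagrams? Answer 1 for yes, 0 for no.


Strings: "ngeg", "gkoo"
Sorted first:  eggn
Sorted second: gkoo
Differ at position 0: 'e' vs 'g' => not anagrams

0


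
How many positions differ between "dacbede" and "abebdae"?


Comparing "dacbede" and "abebdae" position by position:
  Position 0: 'd' vs 'a' => DIFFER
  Position 1: 'a' vs 'b' => DIFFER
  Position 2: 'c' vs 'e' => DIFFER
  Position 3: 'b' vs 'b' => same
  Position 4: 'e' vs 'd' => DIFFER
  Position 5: 'd' vs 'a' => DIFFER
  Position 6: 'e' vs 'e' => same
Positions that differ: 5

5


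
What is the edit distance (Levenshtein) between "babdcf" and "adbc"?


Computing edit distance: "babdcf" -> "adbc"
DP table:
           a    d    b    c
      0    1    2    3    4
  b   1    1    2    2    3
  a   2    1    2    3    3
  b   3    2    2    2    3
  d   4    3    2    3    3
  c   5    4    3    3    3
  f   6    5    4    4    4
Edit distance = dp[6][4] = 4

4


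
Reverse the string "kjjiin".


Input: kjjiin
Reading characters right to left:
  Position 5: 'n'
  Position 4: 'i'
  Position 3: 'i'
  Position 2: 'j'
  Position 1: 'j'
  Position 0: 'k'
Reversed: niijjk

niijjk


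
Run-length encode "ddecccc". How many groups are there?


Input: ddecccc
Scanning for consecutive runs:
  Group 1: 'd' x 2 (positions 0-1)
  Group 2: 'e' x 1 (positions 2-2)
  Group 3: 'c' x 4 (positions 3-6)
Total groups: 3

3


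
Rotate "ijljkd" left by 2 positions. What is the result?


Input: "ijljkd", rotate left by 2
First 2 characters: "ij"
Remaining characters: "ljkd"
Concatenate remaining + first: "ljkd" + "ij" = "ljkdij"

ljkdij


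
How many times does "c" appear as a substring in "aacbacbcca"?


Searching for "c" in "aacbacbcca"
Scanning each position:
  Position 0: "a" => no
  Position 1: "a" => no
  Position 2: "c" => MATCH
  Position 3: "b" => no
  Position 4: "a" => no
  Position 5: "c" => MATCH
  Position 6: "b" => no
  Position 7: "c" => MATCH
  Position 8: "c" => MATCH
  Position 9: "a" => no
Total occurrences: 4

4


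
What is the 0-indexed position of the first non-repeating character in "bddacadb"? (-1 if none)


Input: bddacadb
Character frequencies:
  'a': 2
  'b': 2
  'c': 1
  'd': 3
Scanning left to right for freq == 1:
  Position 0 ('b'): freq=2, skip
  Position 1 ('d'): freq=3, skip
  Position 2 ('d'): freq=3, skip
  Position 3 ('a'): freq=2, skip
  Position 4 ('c'): unique! => answer = 4

4


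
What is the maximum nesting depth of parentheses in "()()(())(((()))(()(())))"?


Input: "()()(())(((()))(()(())))"
Tracking depth:
  Position 0 '(': depth becomes 1
  Position 1 ')': depth becomes 0
  Position 2 '(': depth becomes 1
  Position 3 ')': depth becomes 0
  Position 4 '(': depth becomes 1
  Position 5 '(': depth becomes 2
  Position 6 ')': depth becomes 1
  Position 7 ')': depth becomes 0
  Position 8 '(': depth becomes 1
  Position 9 '(': depth becomes 2
  Position 10 '(': depth becomes 3
  Position 11 '(': depth becomes 4
  Position 12 ')': depth becomes 3
  Position 13 ')': depth becomes 2
  Position 14 ')': depth becomes 1
  Position 15 '(': depth becomes 2
  Position 16 '(': depth becomes 3
  Position 17 ')': depth becomes 2
  Position 18 '(': depth becomes 3
  Position 19 '(': depth becomes 4
  Position 20 ')': depth becomes 3
  Position 21 ')': depth becomes 2
  Position 22 ')': depth becomes 1
  Position 23 ')': depth becomes 0
Maximum depth reached: 4

4


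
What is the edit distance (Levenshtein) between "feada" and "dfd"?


Computing edit distance: "feada" -> "dfd"
DP table:
           d    f    d
      0    1    2    3
  f   1    1    1    2
  e   2    2    2    2
  a   3    3    3    3
  d   4    3    4    3
  a   5    4    4    4
Edit distance = dp[5][3] = 4

4


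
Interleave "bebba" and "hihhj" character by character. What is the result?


Interleaving "bebba" and "hihhj":
  Position 0: 'b' from first, 'h' from second => "bh"
  Position 1: 'e' from first, 'i' from second => "ei"
  Position 2: 'b' from first, 'h' from second => "bh"
  Position 3: 'b' from first, 'h' from second => "bh"
  Position 4: 'a' from first, 'j' from second => "aj"
Result: bheibhbhaj

bheibhbhaj


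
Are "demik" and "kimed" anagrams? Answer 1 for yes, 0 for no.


Strings: "demik", "kimed"
Sorted first:  deikm
Sorted second: deikm
Sorted forms match => anagrams

1


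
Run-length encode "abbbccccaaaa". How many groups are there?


Input: abbbccccaaaa
Scanning for consecutive runs:
  Group 1: 'a' x 1 (positions 0-0)
  Group 2: 'b' x 3 (positions 1-3)
  Group 3: 'c' x 4 (positions 4-7)
  Group 4: 'a' x 4 (positions 8-11)
Total groups: 4

4


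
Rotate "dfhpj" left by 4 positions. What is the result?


Input: "dfhpj", rotate left by 4
First 4 characters: "dfhp"
Remaining characters: "j"
Concatenate remaining + first: "j" + "dfhp" = "jdfhp"

jdfhp


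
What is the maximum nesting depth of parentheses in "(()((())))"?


Input: "(()((())))"
Tracking depth:
  Position 0 '(': depth becomes 1
  Position 1 '(': depth becomes 2
  Position 2 ')': depth becomes 1
  Position 3 '(': depth becomes 2
  Position 4 '(': depth becomes 3
  Position 5 '(': depth becomes 4
  Position 6 ')': depth becomes 3
  Position 7 ')': depth becomes 2
  Position 8 ')': depth becomes 1
  Position 9 ')': depth becomes 0
Maximum depth reached: 4

4


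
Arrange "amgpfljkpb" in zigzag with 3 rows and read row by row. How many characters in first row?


Zigzag "amgpfljkpb" into 3 rows:
Placing characters:
  'a' => row 0
  'm' => row 1
  'g' => row 2
  'p' => row 1
  'f' => row 0
  'l' => row 1
  'j' => row 2
  'k' => row 1
  'p' => row 0
  'b' => row 1
Rows:
  Row 0: "afp"
  Row 1: "mplkb"
  Row 2: "gj"
First row length: 3

3


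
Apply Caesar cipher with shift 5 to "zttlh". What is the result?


Caesar cipher: shift "zttlh" by 5
  'z' (pos 25) + 5 = pos 4 = 'e'
  't' (pos 19) + 5 = pos 24 = 'y'
  't' (pos 19) + 5 = pos 24 = 'y'
  'l' (pos 11) + 5 = pos 16 = 'q'
  'h' (pos 7) + 5 = pos 12 = 'm'
Result: eyyqm

eyyqm


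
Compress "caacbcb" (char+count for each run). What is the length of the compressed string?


Input: caacbcb
Runs:
  'c' x 1 => "c1"
  'a' x 2 => "a2"
  'c' x 1 => "c1"
  'b' x 1 => "b1"
  'c' x 1 => "c1"
  'b' x 1 => "b1"
Compressed: "c1a2c1b1c1b1"
Compressed length: 12

12


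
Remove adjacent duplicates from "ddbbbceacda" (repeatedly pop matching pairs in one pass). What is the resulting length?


Input: ddbbbceacda
Stack-based adjacent duplicate removal:
  Read 'd': push. Stack: d
  Read 'd': matches stack top 'd' => pop. Stack: (empty)
  Read 'b': push. Stack: b
  Read 'b': matches stack top 'b' => pop. Stack: (empty)
  Read 'b': push. Stack: b
  Read 'c': push. Stack: bc
  Read 'e': push. Stack: bce
  Read 'a': push. Stack: bcea
  Read 'c': push. Stack: bceac
  Read 'd': push. Stack: bceacd
  Read 'a': push. Stack: bceacda
Final stack: "bceacda" (length 7)

7


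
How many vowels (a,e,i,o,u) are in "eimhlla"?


Input: eimhlla
Checking each character:
  'e' at position 0: vowel (running total: 1)
  'i' at position 1: vowel (running total: 2)
  'm' at position 2: consonant
  'h' at position 3: consonant
  'l' at position 4: consonant
  'l' at position 5: consonant
  'a' at position 6: vowel (running total: 3)
Total vowels: 3

3


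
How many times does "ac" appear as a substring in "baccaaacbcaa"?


Searching for "ac" in "baccaaacbcaa"
Scanning each position:
  Position 0: "ba" => no
  Position 1: "ac" => MATCH
  Position 2: "cc" => no
  Position 3: "ca" => no
  Position 4: "aa" => no
  Position 5: "aa" => no
  Position 6: "ac" => MATCH
  Position 7: "cb" => no
  Position 8: "bc" => no
  Position 9: "ca" => no
  Position 10: "aa" => no
Total occurrences: 2

2


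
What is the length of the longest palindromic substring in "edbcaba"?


Input: "edbcaba"
Checking substrings for palindromes:
  [4:7] "aba" (len 3) => palindrome
Longest palindromic substring: "aba" with length 3

3


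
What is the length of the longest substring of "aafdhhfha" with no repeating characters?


Input: "aafdhhfha"
Sliding window (track last position of each char):
  Position 0 ('a'): window [0,0] length 1 -- new best
  Position 1 ('a'): repeat (last at 0), move window start to 1
  Position 1 ('a'): window [1,1] length 1
  Position 2 ('f'): window [1,2] length 2 -- new best
  Position 3 ('d'): window [1,3] length 3 -- new best
  Position 4 ('h'): window [1,4] length 4 -- new best
  Position 5 ('h'): repeat (last at 4), move window start to 5
  Position 5 ('h'): window [5,5] length 1
  Position 6 ('f'): window [5,6] length 2
  Position 7 ('h'): repeat (last at 5), move window start to 6
  Position 7 ('h'): window [6,7] length 2
  Position 8 ('a'): window [6,8] length 3
Longest substring with no repeats: "afdh" with length 4

4


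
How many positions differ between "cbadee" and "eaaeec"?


Comparing "cbadee" and "eaaeec" position by position:
  Position 0: 'c' vs 'e' => DIFFER
  Position 1: 'b' vs 'a' => DIFFER
  Position 2: 'a' vs 'a' => same
  Position 3: 'd' vs 'e' => DIFFER
  Position 4: 'e' vs 'e' => same
  Position 5: 'e' vs 'c' => DIFFER
Positions that differ: 4

4


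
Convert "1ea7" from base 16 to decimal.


Input: "1ea7" in base 16
Positional expansion:
  Digit '1' (value 1) x 16^3 = 4096
  Digit 'e' (value 14) x 16^2 = 3584
  Digit 'a' (value 10) x 16^1 = 160
  Digit '7' (value 7) x 16^0 = 7
Sum = 7847

7847


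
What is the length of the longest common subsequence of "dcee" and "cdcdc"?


LCS of "dcee" and "cdcdc"
DP table:
           c    d    c    d    c
      0    0    0    0    0    0
  d   0    0    1    1    1    1
  c   0    1    1    2    2    2
  e   0    1    1    2    2    2
  e   0    1    1    2    2    2
LCS length = dp[4][5] = 2

2


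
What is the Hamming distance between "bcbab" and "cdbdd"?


Comparing "bcbab" and "cdbdd" position by position:
  Position 0: 'b' vs 'c' => differ
  Position 1: 'c' vs 'd' => differ
  Position 2: 'b' vs 'b' => same
  Position 3: 'a' vs 'd' => differ
  Position 4: 'b' vs 'd' => differ
Total differences (Hamming distance): 4

4


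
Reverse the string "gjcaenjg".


Input: gjcaenjg
Reading characters right to left:
  Position 7: 'g'
  Position 6: 'j'
  Position 5: 'n'
  Position 4: 'e'
  Position 3: 'a'
  Position 2: 'c'
  Position 1: 'j'
  Position 0: 'g'
Reversed: gjneacjg

gjneacjg


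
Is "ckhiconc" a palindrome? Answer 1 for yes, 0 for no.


Input: ckhiconc
Reversed: cnocihkc
  Compare pos 0 ('c') with pos 7 ('c'): match
  Compare pos 1 ('k') with pos 6 ('n'): MISMATCH
  Compare pos 2 ('h') with pos 5 ('o'): MISMATCH
  Compare pos 3 ('i') with pos 4 ('c'): MISMATCH
Result: not a palindrome

0


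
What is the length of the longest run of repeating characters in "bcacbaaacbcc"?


Input: "bcacbaaacbcc"
Scanning for longest run:
  Position 1 ('c'): new char, reset run to 1
  Position 2 ('a'): new char, reset run to 1
  Position 3 ('c'): new char, reset run to 1
  Position 4 ('b'): new char, reset run to 1
  Position 5 ('a'): new char, reset run to 1
  Position 6 ('a'): continues run of 'a', length=2
  Position 7 ('a'): continues run of 'a', length=3
  Position 8 ('c'): new char, reset run to 1
  Position 9 ('b'): new char, reset run to 1
  Position 10 ('c'): new char, reset run to 1
  Position 11 ('c'): continues run of 'c', length=2
Longest run: 'a' with length 3

3


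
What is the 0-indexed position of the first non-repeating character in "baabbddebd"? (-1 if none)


Input: baabbddebd
Character frequencies:
  'a': 2
  'b': 4
  'd': 3
  'e': 1
Scanning left to right for freq == 1:
  Position 0 ('b'): freq=4, skip
  Position 1 ('a'): freq=2, skip
  Position 2 ('a'): freq=2, skip
  Position 3 ('b'): freq=4, skip
  Position 4 ('b'): freq=4, skip
  Position 5 ('d'): freq=3, skip
  Position 6 ('d'): freq=3, skip
  Position 7 ('e'): unique! => answer = 7

7


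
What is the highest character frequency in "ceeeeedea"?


Input: ceeeeedea
Character counts:
  'a': 1
  'c': 1
  'd': 1
  'e': 6
Maximum frequency: 6

6


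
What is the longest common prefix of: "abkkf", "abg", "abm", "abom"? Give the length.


Words: abkkf, abg, abm, abom
  Position 0: all 'a' => match
  Position 1: all 'b' => match
  Position 2: ('k', 'g', 'm', 'o') => mismatch, stop
LCP = "ab" (length 2)

2


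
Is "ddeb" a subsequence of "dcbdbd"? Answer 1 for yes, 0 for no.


Check if "ddeb" is a subsequence of "dcbdbd"
Greedy scan:
  Position 0 ('d'): matches sub[0] = 'd'
  Position 1 ('c'): no match needed
  Position 2 ('b'): no match needed
  Position 3 ('d'): matches sub[1] = 'd'
  Position 4 ('b'): no match needed
  Position 5 ('d'): no match needed
Only matched 2/4 characters => not a subsequence

0


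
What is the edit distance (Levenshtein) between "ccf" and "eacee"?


Computing edit distance: "ccf" -> "eacee"
DP table:
           e    a    c    e    e
      0    1    2    3    4    5
  c   1    1    2    2    3    4
  c   2    2    2    2    3    4
  f   3    3    3    3    3    4
Edit distance = dp[3][5] = 4

4


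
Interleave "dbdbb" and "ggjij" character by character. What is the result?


Interleaving "dbdbb" and "ggjij":
  Position 0: 'd' from first, 'g' from second => "dg"
  Position 1: 'b' from first, 'g' from second => "bg"
  Position 2: 'd' from first, 'j' from second => "dj"
  Position 3: 'b' from first, 'i' from second => "bi"
  Position 4: 'b' from first, 'j' from second => "bj"
Result: dgbgdjbibj

dgbgdjbibj


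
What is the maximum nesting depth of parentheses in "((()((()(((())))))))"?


Input: "((()((()(((())))))))"
Tracking depth:
  Position 0 '(': depth becomes 1
  Position 1 '(': depth becomes 2
  Position 2 '(': depth becomes 3
  Position 3 ')': depth becomes 2
  Position 4 '(': depth becomes 3
  Position 5 '(': depth becomes 4
  Position 6 '(': depth becomes 5
  Position 7 ')': depth becomes 4
  Position 8 '(': depth becomes 5
  Position 9 '(': depth becomes 6
  Position 10 '(': depth becomes 7
  Position 11 '(': depth becomes 8
  Position 12 ')': depth becomes 7
  Position 13 ')': depth becomes 6
  Position 14 ')': depth becomes 5
  Position 15 ')': depth becomes 4
  Position 16 ')': depth becomes 3
  Position 17 ')': depth becomes 2
  Position 18 ')': depth becomes 1
  Position 19 ')': depth becomes 0
Maximum depth reached: 8

8


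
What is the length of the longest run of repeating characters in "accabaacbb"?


Input: "accabaacbb"
Scanning for longest run:
  Position 1 ('c'): new char, reset run to 1
  Position 2 ('c'): continues run of 'c', length=2
  Position 3 ('a'): new char, reset run to 1
  Position 4 ('b'): new char, reset run to 1
  Position 5 ('a'): new char, reset run to 1
  Position 6 ('a'): continues run of 'a', length=2
  Position 7 ('c'): new char, reset run to 1
  Position 8 ('b'): new char, reset run to 1
  Position 9 ('b'): continues run of 'b', length=2
Longest run: 'c' with length 2

2


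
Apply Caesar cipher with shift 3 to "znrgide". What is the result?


Caesar cipher: shift "znrgide" by 3
  'z' (pos 25) + 3 = pos 2 = 'c'
  'n' (pos 13) + 3 = pos 16 = 'q'
  'r' (pos 17) + 3 = pos 20 = 'u'
  'g' (pos 6) + 3 = pos 9 = 'j'
  'i' (pos 8) + 3 = pos 11 = 'l'
  'd' (pos 3) + 3 = pos 6 = 'g'
  'e' (pos 4) + 3 = pos 7 = 'h'
Result: cqujlgh

cqujlgh


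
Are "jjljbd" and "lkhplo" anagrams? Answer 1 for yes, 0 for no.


Strings: "jjljbd", "lkhplo"
Sorted first:  bdjjjl
Sorted second: hkllop
Differ at position 0: 'b' vs 'h' => not anagrams

0


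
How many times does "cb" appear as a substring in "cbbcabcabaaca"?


Searching for "cb" in "cbbcabcabaaca"
Scanning each position:
  Position 0: "cb" => MATCH
  Position 1: "bb" => no
  Position 2: "bc" => no
  Position 3: "ca" => no
  Position 4: "ab" => no
  Position 5: "bc" => no
  Position 6: "ca" => no
  Position 7: "ab" => no
  Position 8: "ba" => no
  Position 9: "aa" => no
  Position 10: "ac" => no
  Position 11: "ca" => no
Total occurrences: 1

1


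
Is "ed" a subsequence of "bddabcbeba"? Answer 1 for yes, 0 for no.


Check if "ed" is a subsequence of "bddabcbeba"
Greedy scan:
  Position 0 ('b'): no match needed
  Position 1 ('d'): no match needed
  Position 2 ('d'): no match needed
  Position 3 ('a'): no match needed
  Position 4 ('b'): no match needed
  Position 5 ('c'): no match needed
  Position 6 ('b'): no match needed
  Position 7 ('e'): matches sub[0] = 'e'
  Position 8 ('b'): no match needed
  Position 9 ('a'): no match needed
Only matched 1/2 characters => not a subsequence

0


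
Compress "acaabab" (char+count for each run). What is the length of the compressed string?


Input: acaabab
Runs:
  'a' x 1 => "a1"
  'c' x 1 => "c1"
  'a' x 2 => "a2"
  'b' x 1 => "b1"
  'a' x 1 => "a1"
  'b' x 1 => "b1"
Compressed: "a1c1a2b1a1b1"
Compressed length: 12

12


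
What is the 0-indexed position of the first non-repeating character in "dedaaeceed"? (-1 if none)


Input: dedaaeceed
Character frequencies:
  'a': 2
  'c': 1
  'd': 3
  'e': 4
Scanning left to right for freq == 1:
  Position 0 ('d'): freq=3, skip
  Position 1 ('e'): freq=4, skip
  Position 2 ('d'): freq=3, skip
  Position 3 ('a'): freq=2, skip
  Position 4 ('a'): freq=2, skip
  Position 5 ('e'): freq=4, skip
  Position 6 ('c'): unique! => answer = 6

6


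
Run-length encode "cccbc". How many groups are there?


Input: cccbc
Scanning for consecutive runs:
  Group 1: 'c' x 3 (positions 0-2)
  Group 2: 'b' x 1 (positions 3-3)
  Group 3: 'c' x 1 (positions 4-4)
Total groups: 3

3


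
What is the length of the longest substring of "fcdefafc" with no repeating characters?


Input: "fcdefafc"
Sliding window (track last position of each char):
  Position 0 ('f'): window [0,0] length 1 -- new best
  Position 1 ('c'): window [0,1] length 2 -- new best
  Position 2 ('d'): window [0,2] length 3 -- new best
  Position 3 ('e'): window [0,3] length 4 -- new best
  Position 4 ('f'): repeat (last at 0), move window start to 1
  Position 4 ('f'): window [1,4] length 4
  Position 5 ('a'): window [1,5] length 5 -- new best
  Position 6 ('f'): repeat (last at 4), move window start to 5
  Position 6 ('f'): window [5,6] length 2
  Position 7 ('c'): window [5,7] length 3
Longest substring with no repeats: "cdefa" with length 5

5


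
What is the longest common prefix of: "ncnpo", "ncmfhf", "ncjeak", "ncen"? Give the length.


Words: ncnpo, ncmfhf, ncjeak, ncen
  Position 0: all 'n' => match
  Position 1: all 'c' => match
  Position 2: ('n', 'm', 'j', 'e') => mismatch, stop
LCP = "nc" (length 2)

2


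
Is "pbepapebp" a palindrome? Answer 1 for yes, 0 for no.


Input: pbepapebp
Reversed: pbepapebp
  Compare pos 0 ('p') with pos 8 ('p'): match
  Compare pos 1 ('b') with pos 7 ('b'): match
  Compare pos 2 ('e') with pos 6 ('e'): match
  Compare pos 3 ('p') with pos 5 ('p'): match
Result: palindrome

1


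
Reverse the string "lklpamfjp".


Input: lklpamfjp
Reading characters right to left:
  Position 8: 'p'
  Position 7: 'j'
  Position 6: 'f'
  Position 5: 'm'
  Position 4: 'a'
  Position 3: 'p'
  Position 2: 'l'
  Position 1: 'k'
  Position 0: 'l'
Reversed: pjfmaplkl

pjfmaplkl


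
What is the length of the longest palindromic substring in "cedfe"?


Input: "cedfe"
Checking substrings for palindromes:
  No multi-char palindromic substrings found
Longest palindromic substring: "c" with length 1

1


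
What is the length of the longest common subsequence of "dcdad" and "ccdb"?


LCS of "dcdad" and "ccdb"
DP table:
           c    c    d    b
      0    0    0    0    0
  d   0    0    0    1    1
  c   0    1    1    1    1
  d   0    1    1    2    2
  a   0    1    1    2    2
  d   0    1    1    2    2
LCS length = dp[5][4] = 2

2


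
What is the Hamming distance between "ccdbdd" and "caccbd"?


Comparing "ccdbdd" and "caccbd" position by position:
  Position 0: 'c' vs 'c' => same
  Position 1: 'c' vs 'a' => differ
  Position 2: 'd' vs 'c' => differ
  Position 3: 'b' vs 'c' => differ
  Position 4: 'd' vs 'b' => differ
  Position 5: 'd' vs 'd' => same
Total differences (Hamming distance): 4

4


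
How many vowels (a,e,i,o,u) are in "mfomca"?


Input: mfomca
Checking each character:
  'm' at position 0: consonant
  'f' at position 1: consonant
  'o' at position 2: vowel (running total: 1)
  'm' at position 3: consonant
  'c' at position 4: consonant
  'a' at position 5: vowel (running total: 2)
Total vowels: 2

2


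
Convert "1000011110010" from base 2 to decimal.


Input: "1000011110010" in base 2
Positional expansion:
  Digit '1' (value 1) x 2^12 = 4096
  Digit '0' (value 0) x 2^11 = 0
  Digit '0' (value 0) x 2^10 = 0
  Digit '0' (value 0) x 2^9 = 0
  Digit '0' (value 0) x 2^8 = 0
  Digit '1' (value 1) x 2^7 = 128
  Digit '1' (value 1) x 2^6 = 64
  Digit '1' (value 1) x 2^5 = 32
  Digit '1' (value 1) x 2^4 = 16
  Digit '0' (value 0) x 2^3 = 0
  Digit '0' (value 0) x 2^2 = 0
  Digit '1' (value 1) x 2^1 = 2
  Digit '0' (value 0) x 2^0 = 0
Sum = 4338

4338


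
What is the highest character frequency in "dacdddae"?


Input: dacdddae
Character counts:
  'a': 2
  'c': 1
  'd': 4
  'e': 1
Maximum frequency: 4

4


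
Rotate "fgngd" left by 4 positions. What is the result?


Input: "fgngd", rotate left by 4
First 4 characters: "fgng"
Remaining characters: "d"
Concatenate remaining + first: "d" + "fgng" = "dfgng"

dfgng


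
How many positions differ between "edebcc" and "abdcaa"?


Comparing "edebcc" and "abdcaa" position by position:
  Position 0: 'e' vs 'a' => DIFFER
  Position 1: 'd' vs 'b' => DIFFER
  Position 2: 'e' vs 'd' => DIFFER
  Position 3: 'b' vs 'c' => DIFFER
  Position 4: 'c' vs 'a' => DIFFER
  Position 5: 'c' vs 'a' => DIFFER
Positions that differ: 6

6


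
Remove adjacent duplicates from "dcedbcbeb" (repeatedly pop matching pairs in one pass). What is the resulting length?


Input: dcedbcbeb
Stack-based adjacent duplicate removal:
  Read 'd': push. Stack: d
  Read 'c': push. Stack: dc
  Read 'e': push. Stack: dce
  Read 'd': push. Stack: dced
  Read 'b': push. Stack: dcedb
  Read 'c': push. Stack: dcedbc
  Read 'b': push. Stack: dcedbcb
  Read 'e': push. Stack: dcedbcbe
  Read 'b': push. Stack: dcedbcbeb
Final stack: "dcedbcbeb" (length 9)

9


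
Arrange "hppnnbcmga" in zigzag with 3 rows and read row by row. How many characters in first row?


Zigzag "hppnnbcmga" into 3 rows:
Placing characters:
  'h' => row 0
  'p' => row 1
  'p' => row 2
  'n' => row 1
  'n' => row 0
  'b' => row 1
  'c' => row 2
  'm' => row 1
  'g' => row 0
  'a' => row 1
Rows:
  Row 0: "hng"
  Row 1: "pnbma"
  Row 2: "pc"
First row length: 3

3


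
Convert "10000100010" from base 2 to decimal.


Input: "10000100010" in base 2
Positional expansion:
  Digit '1' (value 1) x 2^10 = 1024
  Digit '0' (value 0) x 2^9 = 0
  Digit '0' (value 0) x 2^8 = 0
  Digit '0' (value 0) x 2^7 = 0
  Digit '0' (value 0) x 2^6 = 0
  Digit '1' (value 1) x 2^5 = 32
  Digit '0' (value 0) x 2^4 = 0
  Digit '0' (value 0) x 2^3 = 0
  Digit '0' (value 0) x 2^2 = 0
  Digit '1' (value 1) x 2^1 = 2
  Digit '0' (value 0) x 2^0 = 0
Sum = 1058

1058


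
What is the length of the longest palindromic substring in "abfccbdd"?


Input: "abfccbdd"
Checking substrings for palindromes:
  [3:5] "cc" (len 2) => palindrome
  [6:8] "dd" (len 2) => palindrome
Longest palindromic substring: "cc" with length 2

2


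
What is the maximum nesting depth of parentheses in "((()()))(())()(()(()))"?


Input: "((()()))(())()(()(()))"
Tracking depth:
  Position 0 '(': depth becomes 1
  Position 1 '(': depth becomes 2
  Position 2 '(': depth becomes 3
  Position 3 ')': depth becomes 2
  Position 4 '(': depth becomes 3
  Position 5 ')': depth becomes 2
  Position 6 ')': depth becomes 1
  Position 7 ')': depth becomes 0
  Position 8 '(': depth becomes 1
  Position 9 '(': depth becomes 2
  Position 10 ')': depth becomes 1
  Position 11 ')': depth becomes 0
  Position 12 '(': depth becomes 1
  Position 13 ')': depth becomes 0
  Position 14 '(': depth becomes 1
  Position 15 '(': depth becomes 2
  Position 16 ')': depth becomes 1
  Position 17 '(': depth becomes 2
  Position 18 '(': depth becomes 3
  Position 19 ')': depth becomes 2
  Position 20 ')': depth becomes 1
  Position 21 ')': depth becomes 0
Maximum depth reached: 3

3


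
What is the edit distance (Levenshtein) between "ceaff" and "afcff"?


Computing edit distance: "ceaff" -> "afcff"
DP table:
           a    f    c    f    f
      0    1    2    3    4    5
  c   1    1    2    2    3    4
  e   2    2    2    3    3    4
  a   3    2    3    3    4    4
  f   4    3    2    3    3    4
  f   5    4    3    3    3    3
Edit distance = dp[5][5] = 3

3


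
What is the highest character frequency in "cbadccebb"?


Input: cbadccebb
Character counts:
  'a': 1
  'b': 3
  'c': 3
  'd': 1
  'e': 1
Maximum frequency: 3

3


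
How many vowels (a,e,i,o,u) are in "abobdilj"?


Input: abobdilj
Checking each character:
  'a' at position 0: vowel (running total: 1)
  'b' at position 1: consonant
  'o' at position 2: vowel (running total: 2)
  'b' at position 3: consonant
  'd' at position 4: consonant
  'i' at position 5: vowel (running total: 3)
  'l' at position 6: consonant
  'j' at position 7: consonant
Total vowels: 3

3


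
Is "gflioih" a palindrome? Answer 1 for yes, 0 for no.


Input: gflioih
Reversed: hioilfg
  Compare pos 0 ('g') with pos 6 ('h'): MISMATCH
  Compare pos 1 ('f') with pos 5 ('i'): MISMATCH
  Compare pos 2 ('l') with pos 4 ('o'): MISMATCH
Result: not a palindrome

0


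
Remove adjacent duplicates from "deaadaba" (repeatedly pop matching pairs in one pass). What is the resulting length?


Input: deaadaba
Stack-based adjacent duplicate removal:
  Read 'd': push. Stack: d
  Read 'e': push. Stack: de
  Read 'a': push. Stack: dea
  Read 'a': matches stack top 'a' => pop. Stack: de
  Read 'd': push. Stack: ded
  Read 'a': push. Stack: deda
  Read 'b': push. Stack: dedab
  Read 'a': push. Stack: dedaba
Final stack: "dedaba" (length 6)

6


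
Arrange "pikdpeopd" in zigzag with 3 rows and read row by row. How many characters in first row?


Zigzag "pikdpeopd" into 3 rows:
Placing characters:
  'p' => row 0
  'i' => row 1
  'k' => row 2
  'd' => row 1
  'p' => row 0
  'e' => row 1
  'o' => row 2
  'p' => row 1
  'd' => row 0
Rows:
  Row 0: "ppd"
  Row 1: "idep"
  Row 2: "ko"
First row length: 3

3


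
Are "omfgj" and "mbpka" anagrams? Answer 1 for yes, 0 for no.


Strings: "omfgj", "mbpka"
Sorted first:  fgjmo
Sorted second: abkmp
Differ at position 0: 'f' vs 'a' => not anagrams

0


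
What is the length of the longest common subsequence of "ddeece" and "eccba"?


LCS of "ddeece" and "eccba"
DP table:
           e    c    c    b    a
      0    0    0    0    0    0
  d   0    0    0    0    0    0
  d   0    0    0    0    0    0
  e   0    1    1    1    1    1
  e   0    1    1    1    1    1
  c   0    1    2    2    2    2
  e   0    1    2    2    2    2
LCS length = dp[6][5] = 2

2


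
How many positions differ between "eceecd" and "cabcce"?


Comparing "eceecd" and "cabcce" position by position:
  Position 0: 'e' vs 'c' => DIFFER
  Position 1: 'c' vs 'a' => DIFFER
  Position 2: 'e' vs 'b' => DIFFER
  Position 3: 'e' vs 'c' => DIFFER
  Position 4: 'c' vs 'c' => same
  Position 5: 'd' vs 'e' => DIFFER
Positions that differ: 5

5


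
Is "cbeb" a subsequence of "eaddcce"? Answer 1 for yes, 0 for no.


Check if "cbeb" is a subsequence of "eaddcce"
Greedy scan:
  Position 0 ('e'): no match needed
  Position 1 ('a'): no match needed
  Position 2 ('d'): no match needed
  Position 3 ('d'): no match needed
  Position 4 ('c'): matches sub[0] = 'c'
  Position 5 ('c'): no match needed
  Position 6 ('e'): no match needed
Only matched 1/4 characters => not a subsequence

0


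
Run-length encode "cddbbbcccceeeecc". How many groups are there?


Input: cddbbbcccceeeecc
Scanning for consecutive runs:
  Group 1: 'c' x 1 (positions 0-0)
  Group 2: 'd' x 2 (positions 1-2)
  Group 3: 'b' x 3 (positions 3-5)
  Group 4: 'c' x 4 (positions 6-9)
  Group 5: 'e' x 4 (positions 10-13)
  Group 6: 'c' x 2 (positions 14-15)
Total groups: 6

6


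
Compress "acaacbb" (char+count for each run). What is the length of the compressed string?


Input: acaacbb
Runs:
  'a' x 1 => "a1"
  'c' x 1 => "c1"
  'a' x 2 => "a2"
  'c' x 1 => "c1"
  'b' x 2 => "b2"
Compressed: "a1c1a2c1b2"
Compressed length: 10

10


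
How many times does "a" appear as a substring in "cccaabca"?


Searching for "a" in "cccaabca"
Scanning each position:
  Position 0: "c" => no
  Position 1: "c" => no
  Position 2: "c" => no
  Position 3: "a" => MATCH
  Position 4: "a" => MATCH
  Position 5: "b" => no
  Position 6: "c" => no
  Position 7: "a" => MATCH
Total occurrences: 3

3


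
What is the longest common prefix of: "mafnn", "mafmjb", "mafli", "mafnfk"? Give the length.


Words: mafnn, mafmjb, mafli, mafnfk
  Position 0: all 'm' => match
  Position 1: all 'a' => match
  Position 2: all 'f' => match
  Position 3: ('n', 'm', 'l', 'n') => mismatch, stop
LCP = "maf" (length 3)

3


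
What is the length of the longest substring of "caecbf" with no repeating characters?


Input: "caecbf"
Sliding window (track last position of each char):
  Position 0 ('c'): window [0,0] length 1 -- new best
  Position 1 ('a'): window [0,1] length 2 -- new best
  Position 2 ('e'): window [0,2] length 3 -- new best
  Position 3 ('c'): repeat (last at 0), move window start to 1
  Position 3 ('c'): window [1,3] length 3
  Position 4 ('b'): window [1,4] length 4 -- new best
  Position 5 ('f'): window [1,5] length 5 -- new best
Longest substring with no repeats: "aecbf" with length 5

5


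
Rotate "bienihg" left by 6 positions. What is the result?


Input: "bienihg", rotate left by 6
First 6 characters: "bienih"
Remaining characters: "g"
Concatenate remaining + first: "g" + "bienih" = "gbienih"

gbienih


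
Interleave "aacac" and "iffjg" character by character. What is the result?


Interleaving "aacac" and "iffjg":
  Position 0: 'a' from first, 'i' from second => "ai"
  Position 1: 'a' from first, 'f' from second => "af"
  Position 2: 'c' from first, 'f' from second => "cf"
  Position 3: 'a' from first, 'j' from second => "aj"
  Position 4: 'c' from first, 'g' from second => "cg"
Result: aiafcfajcg

aiafcfajcg


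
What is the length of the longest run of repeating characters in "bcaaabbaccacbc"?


Input: "bcaaabbaccacbc"
Scanning for longest run:
  Position 1 ('c'): new char, reset run to 1
  Position 2 ('a'): new char, reset run to 1
  Position 3 ('a'): continues run of 'a', length=2
  Position 4 ('a'): continues run of 'a', length=3
  Position 5 ('b'): new char, reset run to 1
  Position 6 ('b'): continues run of 'b', length=2
  Position 7 ('a'): new char, reset run to 1
  Position 8 ('c'): new char, reset run to 1
  Position 9 ('c'): continues run of 'c', length=2
  Position 10 ('a'): new char, reset run to 1
  Position 11 ('c'): new char, reset run to 1
  Position 12 ('b'): new char, reset run to 1
  Position 13 ('c'): new char, reset run to 1
Longest run: 'a' with length 3

3


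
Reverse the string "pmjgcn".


Input: pmjgcn
Reading characters right to left:
  Position 5: 'n'
  Position 4: 'c'
  Position 3: 'g'
  Position 2: 'j'
  Position 1: 'm'
  Position 0: 'p'
Reversed: ncgjmp

ncgjmp


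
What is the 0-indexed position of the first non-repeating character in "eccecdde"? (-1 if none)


Input: eccecdde
Character frequencies:
  'c': 3
  'd': 2
  'e': 3
Scanning left to right for freq == 1:
  Position 0 ('e'): freq=3, skip
  Position 1 ('c'): freq=3, skip
  Position 2 ('c'): freq=3, skip
  Position 3 ('e'): freq=3, skip
  Position 4 ('c'): freq=3, skip
  Position 5 ('d'): freq=2, skip
  Position 6 ('d'): freq=2, skip
  Position 7 ('e'): freq=3, skip
  No unique character found => answer = -1

-1


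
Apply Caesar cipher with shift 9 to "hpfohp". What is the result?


Caesar cipher: shift "hpfohp" by 9
  'h' (pos 7) + 9 = pos 16 = 'q'
  'p' (pos 15) + 9 = pos 24 = 'y'
  'f' (pos 5) + 9 = pos 14 = 'o'
  'o' (pos 14) + 9 = pos 23 = 'x'
  'h' (pos 7) + 9 = pos 16 = 'q'
  'p' (pos 15) + 9 = pos 24 = 'y'
Result: qyoxqy

qyoxqy


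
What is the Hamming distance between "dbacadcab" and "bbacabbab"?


Comparing "dbacadcab" and "bbacabbab" position by position:
  Position 0: 'd' vs 'b' => differ
  Position 1: 'b' vs 'b' => same
  Position 2: 'a' vs 'a' => same
  Position 3: 'c' vs 'c' => same
  Position 4: 'a' vs 'a' => same
  Position 5: 'd' vs 'b' => differ
  Position 6: 'c' vs 'b' => differ
  Position 7: 'a' vs 'a' => same
  Position 8: 'b' vs 'b' => same
Total differences (Hamming distance): 3

3


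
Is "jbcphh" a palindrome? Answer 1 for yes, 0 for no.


Input: jbcphh
Reversed: hhpcbj
  Compare pos 0 ('j') with pos 5 ('h'): MISMATCH
  Compare pos 1 ('b') with pos 4 ('h'): MISMATCH
  Compare pos 2 ('c') with pos 3 ('p'): MISMATCH
Result: not a palindrome

0


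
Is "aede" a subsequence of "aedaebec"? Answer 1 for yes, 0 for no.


Check if "aede" is a subsequence of "aedaebec"
Greedy scan:
  Position 0 ('a'): matches sub[0] = 'a'
  Position 1 ('e'): matches sub[1] = 'e'
  Position 2 ('d'): matches sub[2] = 'd'
  Position 3 ('a'): no match needed
  Position 4 ('e'): matches sub[3] = 'e'
  Position 5 ('b'): no match needed
  Position 6 ('e'): no match needed
  Position 7 ('c'): no match needed
All 4 characters matched => is a subsequence

1


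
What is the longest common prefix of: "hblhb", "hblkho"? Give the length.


Words: hblhb, hblkho
  Position 0: all 'h' => match
  Position 1: all 'b' => match
  Position 2: all 'l' => match
  Position 3: ('h', 'k') => mismatch, stop
LCP = "hbl" (length 3)

3


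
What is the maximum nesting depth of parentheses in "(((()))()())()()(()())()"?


Input: "(((()))()())()()(()())()"
Tracking depth:
  Position 0 '(': depth becomes 1
  Position 1 '(': depth becomes 2
  Position 2 '(': depth becomes 3
  Position 3 '(': depth becomes 4
  Position 4 ')': depth becomes 3
  Position 5 ')': depth becomes 2
  Position 6 ')': depth becomes 1
  Position 7 '(': depth becomes 2
  Position 8 ')': depth becomes 1
  Position 9 '(': depth becomes 2
  Position 10 ')': depth becomes 1
  Position 11 ')': depth becomes 0
  Position 12 '(': depth becomes 1
  Position 13 ')': depth becomes 0
  Position 14 '(': depth becomes 1
  Position 15 ')': depth becomes 0
  Position 16 '(': depth becomes 1
  Position 17 '(': depth becomes 2
  Position 18 ')': depth becomes 1
  Position 19 '(': depth becomes 2
  Position 20 ')': depth becomes 1
  Position 21 ')': depth becomes 0
  Position 22 '(': depth becomes 1
  Position 23 ')': depth becomes 0
Maximum depth reached: 4

4


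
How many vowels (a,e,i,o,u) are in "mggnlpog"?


Input: mggnlpog
Checking each character:
  'm' at position 0: consonant
  'g' at position 1: consonant
  'g' at position 2: consonant
  'n' at position 3: consonant
  'l' at position 4: consonant
  'p' at position 5: consonant
  'o' at position 6: vowel (running total: 1)
  'g' at position 7: consonant
Total vowels: 1

1


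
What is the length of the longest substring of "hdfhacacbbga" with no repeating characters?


Input: "hdfhacacbbga"
Sliding window (track last position of each char):
  Position 0 ('h'): window [0,0] length 1 -- new best
  Position 1 ('d'): window [0,1] length 2 -- new best
  Position 2 ('f'): window [0,2] length 3 -- new best
  Position 3 ('h'): repeat (last at 0), move window start to 1
  Position 3 ('h'): window [1,3] length 3
  Position 4 ('a'): window [1,4] length 4 -- new best
  Position 5 ('c'): window [1,5] length 5 -- new best
  Position 6 ('a'): repeat (last at 4), move window start to 5
  Position 6 ('a'): window [5,6] length 2
  Position 7 ('c'): repeat (last at 5), move window start to 6
  Position 7 ('c'): window [6,7] length 2
  Position 8 ('b'): window [6,8] length 3
  Position 9 ('b'): repeat (last at 8), move window start to 9
  Position 9 ('b'): window [9,9] length 1
  Position 10 ('g'): window [9,10] length 2
  Position 11 ('a'): window [9,11] length 3
Longest substring with no repeats: "dfhac" with length 5

5


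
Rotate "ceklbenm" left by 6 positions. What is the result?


Input: "ceklbenm", rotate left by 6
First 6 characters: "ceklbe"
Remaining characters: "nm"
Concatenate remaining + first: "nm" + "ceklbe" = "nmceklbe"

nmceklbe
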